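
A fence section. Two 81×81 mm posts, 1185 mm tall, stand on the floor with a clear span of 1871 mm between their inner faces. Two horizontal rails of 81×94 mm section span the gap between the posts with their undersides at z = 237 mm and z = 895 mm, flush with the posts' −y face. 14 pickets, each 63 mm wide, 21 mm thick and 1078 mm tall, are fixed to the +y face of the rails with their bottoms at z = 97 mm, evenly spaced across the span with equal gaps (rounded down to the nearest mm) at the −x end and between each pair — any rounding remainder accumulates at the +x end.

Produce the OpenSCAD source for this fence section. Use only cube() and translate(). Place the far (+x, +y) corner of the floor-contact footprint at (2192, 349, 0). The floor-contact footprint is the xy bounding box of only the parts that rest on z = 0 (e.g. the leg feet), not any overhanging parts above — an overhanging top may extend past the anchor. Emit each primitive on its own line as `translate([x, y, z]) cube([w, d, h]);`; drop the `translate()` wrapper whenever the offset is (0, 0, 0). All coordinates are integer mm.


translate([159, 268, 0]) cube([81, 81, 1185]);
translate([2111, 268, 0]) cube([81, 81, 1185]);
translate([240, 268, 237]) cube([1871, 81, 94]);
translate([240, 268, 895]) cube([1871, 81, 94]);
translate([305, 349, 97]) cube([63, 21, 1078]);
translate([433, 349, 97]) cube([63, 21, 1078]);
translate([561, 349, 97]) cube([63, 21, 1078]);
translate([689, 349, 97]) cube([63, 21, 1078]);
translate([817, 349, 97]) cube([63, 21, 1078]);
translate([945, 349, 97]) cube([63, 21, 1078]);
translate([1073, 349, 97]) cube([63, 21, 1078]);
translate([1201, 349, 97]) cube([63, 21, 1078]);
translate([1329, 349, 97]) cube([63, 21, 1078]);
translate([1457, 349, 97]) cube([63, 21, 1078]);
translate([1585, 349, 97]) cube([63, 21, 1078]);
translate([1713, 349, 97]) cube([63, 21, 1078]);
translate([1841, 349, 97]) cube([63, 21, 1078]);
translate([1969, 349, 97]) cube([63, 21, 1078]);


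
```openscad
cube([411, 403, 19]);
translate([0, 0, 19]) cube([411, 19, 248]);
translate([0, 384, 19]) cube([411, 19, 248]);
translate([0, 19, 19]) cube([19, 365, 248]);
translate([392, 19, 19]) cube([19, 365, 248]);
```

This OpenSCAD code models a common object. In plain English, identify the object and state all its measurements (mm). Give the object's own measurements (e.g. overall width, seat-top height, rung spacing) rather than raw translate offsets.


An open-topped rectangular box: outside dimensions 411×403×267 mm, with a uniform wall and base thickness of 19 mm. The base is a full 411×403 slab on the floor; four walls sit on top of the base. The front and back walls (the −y and +y sides) span the full width; the two side walls fit between them.


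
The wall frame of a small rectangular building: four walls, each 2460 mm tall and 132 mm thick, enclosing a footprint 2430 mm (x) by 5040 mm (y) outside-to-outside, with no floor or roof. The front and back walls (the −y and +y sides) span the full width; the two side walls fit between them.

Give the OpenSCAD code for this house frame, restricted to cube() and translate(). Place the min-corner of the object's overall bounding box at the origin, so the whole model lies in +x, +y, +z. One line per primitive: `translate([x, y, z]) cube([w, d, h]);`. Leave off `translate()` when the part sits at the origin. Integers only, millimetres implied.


cube([2430, 132, 2460]);
translate([0, 4908, 0]) cube([2430, 132, 2460]);
translate([0, 132, 0]) cube([132, 4776, 2460]);
translate([2298, 132, 0]) cube([132, 4776, 2460]);


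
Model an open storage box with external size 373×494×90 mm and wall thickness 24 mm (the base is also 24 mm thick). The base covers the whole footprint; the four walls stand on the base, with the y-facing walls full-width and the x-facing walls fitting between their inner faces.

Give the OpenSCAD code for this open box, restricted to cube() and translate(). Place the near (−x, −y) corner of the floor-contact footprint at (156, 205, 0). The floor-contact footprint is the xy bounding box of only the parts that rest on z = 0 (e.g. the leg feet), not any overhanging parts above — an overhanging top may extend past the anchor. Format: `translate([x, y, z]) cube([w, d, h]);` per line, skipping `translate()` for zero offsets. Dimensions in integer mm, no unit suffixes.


translate([156, 205, 0]) cube([373, 494, 24]);
translate([156, 205, 24]) cube([373, 24, 66]);
translate([156, 675, 24]) cube([373, 24, 66]);
translate([156, 229, 24]) cube([24, 446, 66]);
translate([505, 229, 24]) cube([24, 446, 66]);


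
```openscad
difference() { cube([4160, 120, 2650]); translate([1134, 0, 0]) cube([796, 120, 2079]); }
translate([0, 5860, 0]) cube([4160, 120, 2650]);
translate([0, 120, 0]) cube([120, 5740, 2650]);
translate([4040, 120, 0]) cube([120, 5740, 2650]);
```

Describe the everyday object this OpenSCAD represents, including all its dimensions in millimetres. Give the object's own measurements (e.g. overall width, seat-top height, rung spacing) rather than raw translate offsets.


A single room: four walls, each 2650 mm tall and 120 mm thick, enclosing an outside footprint 4160×5980 mm (x × y), no floor or roof. The front and back walls (−y and +y sides) run the full x-width; the side walls fit between their inner faces. A door opening 796 mm wide and 2079 mm tall is cut through the front wall from the floor up, its −x edge 1134 mm from the wall's −x end.


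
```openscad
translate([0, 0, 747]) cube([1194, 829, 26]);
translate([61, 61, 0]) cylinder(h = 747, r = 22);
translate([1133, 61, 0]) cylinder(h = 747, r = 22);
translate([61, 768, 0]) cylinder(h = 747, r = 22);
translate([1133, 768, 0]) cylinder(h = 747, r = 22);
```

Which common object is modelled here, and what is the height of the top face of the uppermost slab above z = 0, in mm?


A table. The table height is 773 mm.

A 1194×829×26 slab sits at z = 747 on four Ø44 mm round legs — a table. The top surface is at 747 + 26 = 773 mm.


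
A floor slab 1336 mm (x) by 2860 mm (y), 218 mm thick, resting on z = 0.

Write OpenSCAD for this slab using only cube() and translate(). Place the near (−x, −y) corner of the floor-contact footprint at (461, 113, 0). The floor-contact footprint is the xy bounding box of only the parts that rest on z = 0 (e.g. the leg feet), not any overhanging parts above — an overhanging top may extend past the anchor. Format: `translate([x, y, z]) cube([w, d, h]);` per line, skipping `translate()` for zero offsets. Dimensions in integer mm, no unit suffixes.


translate([461, 113, 0]) cube([1336, 2860, 218]);


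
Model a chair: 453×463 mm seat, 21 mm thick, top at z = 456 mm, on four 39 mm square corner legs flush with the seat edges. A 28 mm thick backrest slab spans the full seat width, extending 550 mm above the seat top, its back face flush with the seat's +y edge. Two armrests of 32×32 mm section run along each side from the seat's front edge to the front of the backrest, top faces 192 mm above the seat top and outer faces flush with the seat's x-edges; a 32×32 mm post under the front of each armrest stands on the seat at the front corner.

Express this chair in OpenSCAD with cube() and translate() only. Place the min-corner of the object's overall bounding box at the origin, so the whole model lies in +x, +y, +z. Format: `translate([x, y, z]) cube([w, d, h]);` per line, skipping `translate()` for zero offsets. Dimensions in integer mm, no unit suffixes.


translate([0, 0, 435]) cube([453, 463, 21]);
cube([39, 39, 435]);
translate([414, 0, 0]) cube([39, 39, 435]);
translate([0, 424, 0]) cube([39, 39, 435]);
translate([414, 424, 0]) cube([39, 39, 435]);
translate([0, 435, 456]) cube([453, 28, 550]);
translate([0, 0, 616]) cube([32, 435, 32]);
translate([421, 0, 616]) cube([32, 435, 32]);
translate([0, 0, 456]) cube([32, 32, 160]);
translate([421, 0, 456]) cube([32, 32, 160]);


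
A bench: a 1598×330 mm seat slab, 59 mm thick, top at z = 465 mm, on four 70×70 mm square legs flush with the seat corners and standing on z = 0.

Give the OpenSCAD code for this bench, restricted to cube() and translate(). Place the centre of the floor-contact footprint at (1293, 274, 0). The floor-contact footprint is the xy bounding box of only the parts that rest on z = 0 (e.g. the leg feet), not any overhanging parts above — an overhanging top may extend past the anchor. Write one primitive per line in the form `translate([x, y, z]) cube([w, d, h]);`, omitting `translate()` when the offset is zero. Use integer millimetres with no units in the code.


// leg_h = 465 − 59 = 406
translate([494, 109, 406]) cube([1598, 330, 59]);
translate([494, 109, 0]) cube([70, 70, 406]);
translate([494, 369, 0]) cube([70, 70, 406]);
translate([2022, 109, 0]) cube([70, 70, 406]);
translate([2022, 369, 0]) cube([70, 70, 406]);


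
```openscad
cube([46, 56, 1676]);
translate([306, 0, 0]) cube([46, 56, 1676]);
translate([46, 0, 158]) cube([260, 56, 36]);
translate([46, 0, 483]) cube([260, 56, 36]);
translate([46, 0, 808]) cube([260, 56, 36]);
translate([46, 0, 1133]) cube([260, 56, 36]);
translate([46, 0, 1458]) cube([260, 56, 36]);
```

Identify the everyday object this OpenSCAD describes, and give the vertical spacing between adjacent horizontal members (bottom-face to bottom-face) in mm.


A ladder. The rung spacing is 325 mm.

Two tall 46×56 posts with 5 short bars between them — a ladder. Adjacent rungs sit at z = 158 and z = 483, so the spacing is 483 − 158 = 325 mm.


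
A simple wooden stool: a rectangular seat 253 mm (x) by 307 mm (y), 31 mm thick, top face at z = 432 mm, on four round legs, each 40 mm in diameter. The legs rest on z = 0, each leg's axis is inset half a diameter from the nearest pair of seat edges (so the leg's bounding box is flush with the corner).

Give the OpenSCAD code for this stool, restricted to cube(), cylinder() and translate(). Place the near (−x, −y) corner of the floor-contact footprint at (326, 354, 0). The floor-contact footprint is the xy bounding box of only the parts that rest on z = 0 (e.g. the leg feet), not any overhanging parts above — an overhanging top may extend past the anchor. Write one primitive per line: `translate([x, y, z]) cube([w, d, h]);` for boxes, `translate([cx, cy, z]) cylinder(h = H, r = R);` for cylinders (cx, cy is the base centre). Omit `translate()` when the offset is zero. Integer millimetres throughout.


translate([326, 354, 401]) cube([253, 307, 31]);
translate([346, 374, 0]) cylinder(h = 401, r = 20);
translate([559, 374, 0]) cylinder(h = 401, r = 20);
translate([346, 641, 0]) cylinder(h = 401, r = 20);
translate([559, 641, 0]) cylinder(h = 401, r = 20);


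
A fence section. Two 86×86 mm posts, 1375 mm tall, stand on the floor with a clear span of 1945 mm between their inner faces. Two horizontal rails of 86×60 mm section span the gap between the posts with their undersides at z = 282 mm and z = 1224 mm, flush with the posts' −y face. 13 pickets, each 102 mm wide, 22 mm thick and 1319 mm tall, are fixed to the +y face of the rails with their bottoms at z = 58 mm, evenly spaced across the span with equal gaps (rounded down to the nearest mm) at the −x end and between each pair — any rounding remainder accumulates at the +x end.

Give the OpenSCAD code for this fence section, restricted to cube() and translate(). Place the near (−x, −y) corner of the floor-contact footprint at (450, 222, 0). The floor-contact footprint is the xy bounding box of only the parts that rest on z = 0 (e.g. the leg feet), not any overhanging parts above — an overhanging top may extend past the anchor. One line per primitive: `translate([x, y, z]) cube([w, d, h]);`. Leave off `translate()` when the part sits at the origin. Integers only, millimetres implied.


translate([450, 222, 0]) cube([86, 86, 1375]);
translate([2481, 222, 0]) cube([86, 86, 1375]);
translate([536, 222, 282]) cube([1945, 86, 60]);
translate([536, 222, 1224]) cube([1945, 86, 60]);
translate([580, 308, 58]) cube([102, 22, 1319]);
translate([726, 308, 58]) cube([102, 22, 1319]);
translate([872, 308, 58]) cube([102, 22, 1319]);
translate([1018, 308, 58]) cube([102, 22, 1319]);
translate([1164, 308, 58]) cube([102, 22, 1319]);
translate([1310, 308, 58]) cube([102, 22, 1319]);
translate([1456, 308, 58]) cube([102, 22, 1319]);
translate([1602, 308, 58]) cube([102, 22, 1319]);
translate([1748, 308, 58]) cube([102, 22, 1319]);
translate([1894, 308, 58]) cube([102, 22, 1319]);
translate([2040, 308, 58]) cube([102, 22, 1319]);
translate([2186, 308, 58]) cube([102, 22, 1319]);
translate([2332, 308, 58]) cube([102, 22, 1319]);


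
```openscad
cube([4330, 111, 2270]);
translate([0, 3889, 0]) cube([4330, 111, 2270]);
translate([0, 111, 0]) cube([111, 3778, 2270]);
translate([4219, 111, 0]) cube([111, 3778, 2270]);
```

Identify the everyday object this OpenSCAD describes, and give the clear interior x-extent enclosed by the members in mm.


A house (or room) frame. The interior width is 4108 mm.

Four 2270 mm walls enclosing a rectangle with no floor or roof — a room or house frame. Outside width is 4330 mm and wall thickness is 111 mm, so the interior width is 4330 − 2 × 111 = 4108 mm.


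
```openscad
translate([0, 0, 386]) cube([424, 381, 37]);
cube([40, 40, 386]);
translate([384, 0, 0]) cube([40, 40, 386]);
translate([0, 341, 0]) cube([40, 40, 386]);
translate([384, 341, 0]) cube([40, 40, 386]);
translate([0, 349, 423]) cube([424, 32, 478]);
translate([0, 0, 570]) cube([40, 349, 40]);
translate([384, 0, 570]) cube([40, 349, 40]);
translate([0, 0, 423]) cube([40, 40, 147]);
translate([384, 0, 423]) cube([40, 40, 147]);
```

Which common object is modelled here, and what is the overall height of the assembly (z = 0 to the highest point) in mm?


A chair. The overall height is 901 mm.

A slab on four corner posts with a tall panel at the back — a chair. The seat slab sits at z = 386 with thickness 37, and the 478 mm backrest starts at the seat top, so the overall height is 386 + 37 + 478 = 901 mm.


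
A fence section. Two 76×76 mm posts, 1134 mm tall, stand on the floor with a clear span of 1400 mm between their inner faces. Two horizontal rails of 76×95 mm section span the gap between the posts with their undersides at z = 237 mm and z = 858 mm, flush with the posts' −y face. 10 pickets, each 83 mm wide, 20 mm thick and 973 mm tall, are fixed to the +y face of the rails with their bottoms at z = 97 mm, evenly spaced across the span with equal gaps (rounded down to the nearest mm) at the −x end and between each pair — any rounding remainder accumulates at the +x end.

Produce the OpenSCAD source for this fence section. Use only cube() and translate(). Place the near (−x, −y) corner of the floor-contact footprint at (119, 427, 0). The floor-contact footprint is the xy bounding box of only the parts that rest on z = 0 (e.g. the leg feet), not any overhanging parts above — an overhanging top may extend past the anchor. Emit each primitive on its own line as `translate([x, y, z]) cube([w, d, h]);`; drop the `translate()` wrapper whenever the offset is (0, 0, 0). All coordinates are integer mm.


translate([119, 427, 0]) cube([76, 76, 1134]);
translate([1595, 427, 0]) cube([76, 76, 1134]);
translate([195, 427, 237]) cube([1400, 76, 95]);
translate([195, 427, 858]) cube([1400, 76, 95]);
translate([246, 503, 97]) cube([83, 20, 973]);
translate([380, 503, 97]) cube([83, 20, 973]);
translate([514, 503, 97]) cube([83, 20, 973]);
translate([648, 503, 97]) cube([83, 20, 973]);
translate([782, 503, 97]) cube([83, 20, 973]);
translate([916, 503, 97]) cube([83, 20, 973]);
translate([1050, 503, 97]) cube([83, 20, 973]);
translate([1184, 503, 97]) cube([83, 20, 973]);
translate([1318, 503, 97]) cube([83, 20, 973]);
translate([1452, 503, 97]) cube([83, 20, 973]);


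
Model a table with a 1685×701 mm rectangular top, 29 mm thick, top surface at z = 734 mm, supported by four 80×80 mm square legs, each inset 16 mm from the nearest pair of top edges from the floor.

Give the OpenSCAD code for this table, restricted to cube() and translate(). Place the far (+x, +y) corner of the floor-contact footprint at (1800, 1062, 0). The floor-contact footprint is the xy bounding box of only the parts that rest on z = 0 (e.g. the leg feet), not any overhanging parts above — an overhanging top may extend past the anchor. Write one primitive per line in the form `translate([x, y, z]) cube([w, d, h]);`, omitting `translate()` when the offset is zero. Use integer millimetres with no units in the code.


translate([131, 377, 705]) cube([1685, 701, 29]);
translate([147, 393, 0]) cube([80, 80, 705]);
translate([1720, 393, 0]) cube([80, 80, 705]);
translate([147, 982, 0]) cube([80, 80, 705]);
translate([1720, 982, 0]) cube([80, 80, 705]);


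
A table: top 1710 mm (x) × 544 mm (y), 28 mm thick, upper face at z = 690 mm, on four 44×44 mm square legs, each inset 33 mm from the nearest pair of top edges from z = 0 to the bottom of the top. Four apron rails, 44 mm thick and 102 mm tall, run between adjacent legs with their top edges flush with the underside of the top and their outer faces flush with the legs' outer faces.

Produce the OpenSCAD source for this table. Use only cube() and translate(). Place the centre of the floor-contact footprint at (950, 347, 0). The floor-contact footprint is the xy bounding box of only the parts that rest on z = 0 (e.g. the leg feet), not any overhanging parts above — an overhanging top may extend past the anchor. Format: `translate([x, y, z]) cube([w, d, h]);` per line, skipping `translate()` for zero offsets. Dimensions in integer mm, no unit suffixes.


translate([95, 75, 662]) cube([1710, 544, 28]);
translate([128, 108, 0]) cube([44, 44, 662]);
translate([1728, 108, 0]) cube([44, 44, 662]);
translate([128, 542, 0]) cube([44, 44, 662]);
translate([1728, 542, 0]) cube([44, 44, 662]);
translate([172, 108, 560]) cube([1556, 44, 102]);
translate([172, 542, 560]) cube([1556, 44, 102]);
translate([128, 152, 560]) cube([44, 390, 102]);
translate([1728, 152, 560]) cube([44, 390, 102]);


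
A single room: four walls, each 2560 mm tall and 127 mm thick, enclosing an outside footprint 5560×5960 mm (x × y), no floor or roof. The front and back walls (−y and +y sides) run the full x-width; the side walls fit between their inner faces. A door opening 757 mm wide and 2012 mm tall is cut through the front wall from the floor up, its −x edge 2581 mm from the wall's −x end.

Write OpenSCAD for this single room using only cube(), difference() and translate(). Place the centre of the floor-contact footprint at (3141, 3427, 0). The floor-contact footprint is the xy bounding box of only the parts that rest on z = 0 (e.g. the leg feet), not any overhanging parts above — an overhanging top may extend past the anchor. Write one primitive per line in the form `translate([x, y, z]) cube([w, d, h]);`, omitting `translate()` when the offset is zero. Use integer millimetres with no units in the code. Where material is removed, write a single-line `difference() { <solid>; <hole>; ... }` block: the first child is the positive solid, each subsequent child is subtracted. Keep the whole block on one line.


difference() { translate([361, 447, 0]) cube([5560, 127, 2560]); translate([2942, 447, 0]) cube([757, 127, 2012]); }
translate([361, 6280, 0]) cube([5560, 127, 2560]);
translate([361, 574, 0]) cube([127, 5706, 2560]);
translate([5794, 574, 0]) cube([127, 5706, 2560]);


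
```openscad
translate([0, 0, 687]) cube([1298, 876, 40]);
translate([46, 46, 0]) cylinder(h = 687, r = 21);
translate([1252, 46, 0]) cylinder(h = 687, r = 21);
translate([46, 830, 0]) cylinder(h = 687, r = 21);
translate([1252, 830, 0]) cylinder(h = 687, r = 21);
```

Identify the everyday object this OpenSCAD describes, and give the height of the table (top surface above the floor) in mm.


A table. The table height is 727 mm.

A 1298×876×40 slab sits at z = 687 on four Ø42 mm round legs — a table. The top surface is at 687 + 40 = 727 mm.


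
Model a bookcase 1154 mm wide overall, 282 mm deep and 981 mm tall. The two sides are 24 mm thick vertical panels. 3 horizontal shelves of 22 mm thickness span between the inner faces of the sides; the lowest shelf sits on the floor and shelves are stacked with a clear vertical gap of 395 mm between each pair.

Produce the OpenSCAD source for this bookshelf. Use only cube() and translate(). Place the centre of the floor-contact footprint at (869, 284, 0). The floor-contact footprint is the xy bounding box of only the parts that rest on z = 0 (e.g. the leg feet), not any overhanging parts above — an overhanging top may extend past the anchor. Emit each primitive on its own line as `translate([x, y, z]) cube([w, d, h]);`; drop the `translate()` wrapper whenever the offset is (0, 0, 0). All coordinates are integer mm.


translate([292, 143, 0]) cube([24, 282, 981]);
translate([1422, 143, 0]) cube([24, 282, 981]);
translate([316, 143, 0]) cube([1106, 282, 22]);
translate([316, 143, 417]) cube([1106, 282, 22]);
translate([316, 143, 834]) cube([1106, 282, 22]);


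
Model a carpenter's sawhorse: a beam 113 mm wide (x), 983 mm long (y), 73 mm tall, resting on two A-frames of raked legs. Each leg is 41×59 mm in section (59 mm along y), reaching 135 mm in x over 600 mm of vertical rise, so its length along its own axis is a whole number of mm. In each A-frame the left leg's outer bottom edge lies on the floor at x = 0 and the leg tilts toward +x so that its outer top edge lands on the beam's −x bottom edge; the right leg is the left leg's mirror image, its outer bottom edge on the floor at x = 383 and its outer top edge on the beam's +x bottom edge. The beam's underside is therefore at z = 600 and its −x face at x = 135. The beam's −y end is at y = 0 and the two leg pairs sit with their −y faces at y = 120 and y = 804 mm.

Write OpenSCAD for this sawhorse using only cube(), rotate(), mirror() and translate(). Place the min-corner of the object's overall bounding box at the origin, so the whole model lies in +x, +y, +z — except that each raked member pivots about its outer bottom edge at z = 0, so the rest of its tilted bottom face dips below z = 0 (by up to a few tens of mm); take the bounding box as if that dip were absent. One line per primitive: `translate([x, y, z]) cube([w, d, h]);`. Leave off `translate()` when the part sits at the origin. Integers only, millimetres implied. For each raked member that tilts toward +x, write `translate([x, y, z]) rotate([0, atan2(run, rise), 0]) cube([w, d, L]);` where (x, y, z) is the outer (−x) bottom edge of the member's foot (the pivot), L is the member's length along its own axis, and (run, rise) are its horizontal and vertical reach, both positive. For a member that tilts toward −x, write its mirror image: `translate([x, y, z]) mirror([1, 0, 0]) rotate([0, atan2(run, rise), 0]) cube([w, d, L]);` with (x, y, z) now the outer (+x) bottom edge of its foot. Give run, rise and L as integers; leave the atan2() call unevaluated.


translate([135, 0, 600]) cube([113, 983, 73]);
translate([0, 120, 0]) rotate([0, atan2(135, 600), 0]) cube([41, 59, 615]);
translate([383, 120, 0]) mirror([1, 0, 0]) rotate([0, atan2(135, 600), 0]) cube([41, 59, 615]);
translate([0, 804, 0]) rotate([0, atan2(135, 600), 0]) cube([41, 59, 615]);
translate([383, 804, 0]) mirror([1, 0, 0]) rotate([0, atan2(135, 600), 0]) cube([41, 59, 615]);


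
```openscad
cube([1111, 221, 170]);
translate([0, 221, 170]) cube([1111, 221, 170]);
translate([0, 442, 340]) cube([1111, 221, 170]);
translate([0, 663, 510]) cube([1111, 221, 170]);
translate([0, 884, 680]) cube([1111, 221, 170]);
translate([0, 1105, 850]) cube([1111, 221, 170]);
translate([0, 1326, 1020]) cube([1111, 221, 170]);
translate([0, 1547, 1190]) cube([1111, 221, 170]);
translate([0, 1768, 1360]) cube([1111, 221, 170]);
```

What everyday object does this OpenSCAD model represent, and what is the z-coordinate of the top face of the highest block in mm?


A staircase. The total rise is 1530 mm.

9 identical blocks, each offset up and back from the previous — a staircase. Each step is 170 mm tall and there are 9 of them, so the total rise is 9 × 170 = 1530 mm.


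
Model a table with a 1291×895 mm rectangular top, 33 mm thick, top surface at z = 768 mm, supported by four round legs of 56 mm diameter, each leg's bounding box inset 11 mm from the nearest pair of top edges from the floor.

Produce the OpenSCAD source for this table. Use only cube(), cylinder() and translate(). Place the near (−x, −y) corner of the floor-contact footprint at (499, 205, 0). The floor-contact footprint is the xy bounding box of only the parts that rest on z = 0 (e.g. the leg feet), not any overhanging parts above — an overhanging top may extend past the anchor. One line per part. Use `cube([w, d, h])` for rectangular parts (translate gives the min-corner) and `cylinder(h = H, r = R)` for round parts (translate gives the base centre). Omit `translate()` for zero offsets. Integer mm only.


// leg_h = 768 - 33 = 735
translate([488, 194, 735]) cube([1291, 895, 33]);
translate([527, 233, 0]) cylinder(h = 735, r = 28);
translate([1740, 233, 0]) cylinder(h = 735, r = 28);
translate([527, 1050, 0]) cylinder(h = 735, r = 28);
translate([1740, 1050, 0]) cylinder(h = 735, r = 28);


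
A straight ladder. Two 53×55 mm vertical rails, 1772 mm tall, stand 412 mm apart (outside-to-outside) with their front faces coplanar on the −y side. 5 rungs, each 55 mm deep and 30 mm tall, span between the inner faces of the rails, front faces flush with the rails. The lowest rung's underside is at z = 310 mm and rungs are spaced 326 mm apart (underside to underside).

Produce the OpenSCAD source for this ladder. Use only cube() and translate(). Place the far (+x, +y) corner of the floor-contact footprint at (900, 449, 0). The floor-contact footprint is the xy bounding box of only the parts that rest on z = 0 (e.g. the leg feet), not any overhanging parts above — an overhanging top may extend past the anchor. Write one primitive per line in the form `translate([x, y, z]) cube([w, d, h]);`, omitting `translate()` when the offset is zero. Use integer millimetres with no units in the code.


translate([488, 394, 0]) cube([53, 55, 1772]);
translate([847, 394, 0]) cube([53, 55, 1772]);
translate([541, 394, 310]) cube([306, 55, 30]);
translate([541, 394, 636]) cube([306, 55, 30]);
translate([541, 394, 962]) cube([306, 55, 30]);
translate([541, 394, 1288]) cube([306, 55, 30]);
translate([541, 394, 1614]) cube([306, 55, 30]);


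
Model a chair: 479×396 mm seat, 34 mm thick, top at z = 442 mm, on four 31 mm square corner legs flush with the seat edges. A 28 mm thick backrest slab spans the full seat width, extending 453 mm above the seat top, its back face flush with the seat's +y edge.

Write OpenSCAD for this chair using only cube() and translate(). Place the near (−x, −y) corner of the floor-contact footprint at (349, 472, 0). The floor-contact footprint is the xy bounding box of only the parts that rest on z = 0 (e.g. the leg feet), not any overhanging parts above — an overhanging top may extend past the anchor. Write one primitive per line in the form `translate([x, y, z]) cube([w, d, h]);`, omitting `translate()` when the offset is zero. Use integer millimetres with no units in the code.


translate([349, 472, 408]) cube([479, 396, 34]);
translate([349, 472, 0]) cube([31, 31, 408]);
translate([797, 472, 0]) cube([31, 31, 408]);
translate([349, 837, 0]) cube([31, 31, 408]);
translate([797, 837, 0]) cube([31, 31, 408]);
translate([349, 840, 442]) cube([479, 28, 453]);


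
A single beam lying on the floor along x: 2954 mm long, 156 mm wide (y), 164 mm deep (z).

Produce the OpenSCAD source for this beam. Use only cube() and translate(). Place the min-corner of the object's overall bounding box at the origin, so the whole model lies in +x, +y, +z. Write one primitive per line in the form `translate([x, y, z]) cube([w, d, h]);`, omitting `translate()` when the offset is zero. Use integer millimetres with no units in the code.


cube([2954, 156, 164]);


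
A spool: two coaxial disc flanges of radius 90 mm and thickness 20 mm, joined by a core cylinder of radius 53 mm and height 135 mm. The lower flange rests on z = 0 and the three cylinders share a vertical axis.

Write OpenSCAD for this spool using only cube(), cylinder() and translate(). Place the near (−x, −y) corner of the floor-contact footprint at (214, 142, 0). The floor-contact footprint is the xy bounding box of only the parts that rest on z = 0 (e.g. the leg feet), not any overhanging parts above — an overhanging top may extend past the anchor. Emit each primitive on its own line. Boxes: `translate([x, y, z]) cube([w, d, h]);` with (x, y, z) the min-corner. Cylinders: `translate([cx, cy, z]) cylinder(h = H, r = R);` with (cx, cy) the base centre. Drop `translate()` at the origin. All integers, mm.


translate([304, 232, 0]) cylinder(h = 20, r = 90);
translate([304, 232, 20]) cylinder(h = 135, r = 53);
translate([304, 232, 155]) cylinder(h = 20, r = 90);


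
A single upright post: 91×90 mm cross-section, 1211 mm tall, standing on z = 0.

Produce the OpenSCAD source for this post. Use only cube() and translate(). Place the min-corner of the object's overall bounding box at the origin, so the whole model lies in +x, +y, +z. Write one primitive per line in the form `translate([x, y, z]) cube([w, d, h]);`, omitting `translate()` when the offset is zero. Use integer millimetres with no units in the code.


cube([91, 90, 1211]);


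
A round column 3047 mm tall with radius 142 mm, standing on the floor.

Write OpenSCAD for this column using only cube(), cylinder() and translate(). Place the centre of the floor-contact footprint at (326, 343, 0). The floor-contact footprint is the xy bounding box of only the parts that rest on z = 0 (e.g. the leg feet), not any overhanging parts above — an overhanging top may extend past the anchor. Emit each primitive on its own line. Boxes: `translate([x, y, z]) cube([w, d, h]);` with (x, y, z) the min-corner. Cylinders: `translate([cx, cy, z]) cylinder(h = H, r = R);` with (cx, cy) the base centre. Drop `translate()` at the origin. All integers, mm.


translate([326, 343, 0]) cylinder(h = 3047, r = 142);


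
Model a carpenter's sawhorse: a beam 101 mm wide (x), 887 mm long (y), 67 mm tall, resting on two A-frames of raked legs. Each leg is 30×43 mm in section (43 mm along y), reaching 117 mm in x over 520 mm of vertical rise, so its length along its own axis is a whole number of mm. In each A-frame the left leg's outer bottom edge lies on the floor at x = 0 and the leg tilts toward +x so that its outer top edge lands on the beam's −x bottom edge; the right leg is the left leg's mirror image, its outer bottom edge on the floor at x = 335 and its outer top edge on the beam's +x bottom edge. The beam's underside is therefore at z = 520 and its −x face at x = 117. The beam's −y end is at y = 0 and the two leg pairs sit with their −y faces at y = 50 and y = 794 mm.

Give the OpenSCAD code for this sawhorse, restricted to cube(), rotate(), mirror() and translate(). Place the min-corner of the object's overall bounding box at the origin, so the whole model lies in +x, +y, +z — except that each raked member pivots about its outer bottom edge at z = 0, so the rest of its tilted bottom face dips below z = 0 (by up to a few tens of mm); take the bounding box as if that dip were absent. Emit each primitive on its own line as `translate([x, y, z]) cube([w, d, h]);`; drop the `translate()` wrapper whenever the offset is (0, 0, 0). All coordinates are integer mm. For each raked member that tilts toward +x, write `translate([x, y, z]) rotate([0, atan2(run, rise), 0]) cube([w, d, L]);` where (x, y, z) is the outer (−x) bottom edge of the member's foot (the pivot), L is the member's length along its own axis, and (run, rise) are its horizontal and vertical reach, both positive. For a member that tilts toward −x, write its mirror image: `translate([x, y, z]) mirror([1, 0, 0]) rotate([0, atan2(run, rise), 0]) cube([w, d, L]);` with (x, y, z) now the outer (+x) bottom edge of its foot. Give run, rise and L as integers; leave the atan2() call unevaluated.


translate([117, 0, 520]) cube([101, 887, 67]);
translate([0, 50, 0]) rotate([0, atan2(117, 520), 0]) cube([30, 43, 533]);
translate([335, 50, 0]) mirror([1, 0, 0]) rotate([0, atan2(117, 520), 0]) cube([30, 43, 533]);
translate([0, 794, 0]) rotate([0, atan2(117, 520), 0]) cube([30, 43, 533]);
translate([335, 794, 0]) mirror([1, 0, 0]) rotate([0, atan2(117, 520), 0]) cube([30, 43, 533]);


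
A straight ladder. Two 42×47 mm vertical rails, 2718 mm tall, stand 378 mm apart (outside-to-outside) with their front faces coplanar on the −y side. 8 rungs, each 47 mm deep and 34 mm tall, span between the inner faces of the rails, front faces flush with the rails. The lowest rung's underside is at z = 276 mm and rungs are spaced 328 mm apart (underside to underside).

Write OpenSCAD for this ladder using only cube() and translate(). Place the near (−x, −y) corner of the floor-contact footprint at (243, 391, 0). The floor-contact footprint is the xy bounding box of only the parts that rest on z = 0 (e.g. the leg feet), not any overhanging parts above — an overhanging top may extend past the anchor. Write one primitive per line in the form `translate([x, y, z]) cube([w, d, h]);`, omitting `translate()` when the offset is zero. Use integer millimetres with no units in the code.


translate([243, 391, 0]) cube([42, 47, 2718]);
translate([579, 391, 0]) cube([42, 47, 2718]);
translate([285, 391, 276]) cube([294, 47, 34]);
translate([285, 391, 604]) cube([294, 47, 34]);
translate([285, 391, 932]) cube([294, 47, 34]);
translate([285, 391, 1260]) cube([294, 47, 34]);
translate([285, 391, 1588]) cube([294, 47, 34]);
translate([285, 391, 1916]) cube([294, 47, 34]);
translate([285, 391, 2244]) cube([294, 47, 34]);
translate([285, 391, 2572]) cube([294, 47, 34]);


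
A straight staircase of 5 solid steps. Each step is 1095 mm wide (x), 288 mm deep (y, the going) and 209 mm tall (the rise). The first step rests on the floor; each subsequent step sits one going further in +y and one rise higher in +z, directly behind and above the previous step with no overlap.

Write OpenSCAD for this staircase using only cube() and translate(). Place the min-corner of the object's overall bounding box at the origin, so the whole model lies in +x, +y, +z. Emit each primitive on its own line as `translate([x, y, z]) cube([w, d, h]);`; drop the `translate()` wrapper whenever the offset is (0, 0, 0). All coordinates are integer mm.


cube([1095, 288, 209]);
translate([0, 288, 209]) cube([1095, 288, 209]);
translate([0, 576, 418]) cube([1095, 288, 209]);
translate([0, 864, 627]) cube([1095, 288, 209]);
translate([0, 1152, 836]) cube([1095, 288, 209]);


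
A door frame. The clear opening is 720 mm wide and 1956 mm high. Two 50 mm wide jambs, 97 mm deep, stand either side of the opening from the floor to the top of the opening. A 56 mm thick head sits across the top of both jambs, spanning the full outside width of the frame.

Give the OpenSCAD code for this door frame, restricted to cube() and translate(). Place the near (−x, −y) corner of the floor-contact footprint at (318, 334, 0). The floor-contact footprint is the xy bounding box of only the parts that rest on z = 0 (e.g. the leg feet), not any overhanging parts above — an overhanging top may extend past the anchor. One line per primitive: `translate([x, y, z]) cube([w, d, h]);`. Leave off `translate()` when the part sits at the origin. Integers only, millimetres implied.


translate([318, 334, 0]) cube([50, 97, 1956]);
translate([1088, 334, 0]) cube([50, 97, 1956]);
translate([318, 334, 1956]) cube([820, 97, 56]);


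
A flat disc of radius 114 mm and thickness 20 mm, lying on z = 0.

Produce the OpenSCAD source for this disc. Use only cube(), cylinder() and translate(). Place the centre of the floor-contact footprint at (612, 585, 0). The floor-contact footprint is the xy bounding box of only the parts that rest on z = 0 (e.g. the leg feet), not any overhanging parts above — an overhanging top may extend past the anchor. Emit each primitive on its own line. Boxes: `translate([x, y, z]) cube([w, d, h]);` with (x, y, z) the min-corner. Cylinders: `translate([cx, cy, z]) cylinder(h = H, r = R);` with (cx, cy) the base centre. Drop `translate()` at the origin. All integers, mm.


translate([612, 585, 0]) cylinder(h = 20, r = 114);


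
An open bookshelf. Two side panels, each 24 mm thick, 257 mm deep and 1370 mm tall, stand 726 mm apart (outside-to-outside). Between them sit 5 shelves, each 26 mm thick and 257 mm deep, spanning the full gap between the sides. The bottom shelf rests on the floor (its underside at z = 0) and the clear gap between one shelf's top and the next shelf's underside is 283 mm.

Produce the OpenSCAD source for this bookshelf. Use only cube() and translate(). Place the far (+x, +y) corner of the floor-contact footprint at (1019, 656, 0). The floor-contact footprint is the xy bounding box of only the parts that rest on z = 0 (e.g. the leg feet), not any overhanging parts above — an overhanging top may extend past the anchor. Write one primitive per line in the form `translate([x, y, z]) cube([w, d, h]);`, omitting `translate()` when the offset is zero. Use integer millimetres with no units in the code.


translate([293, 399, 0]) cube([24, 257, 1370]);
translate([995, 399, 0]) cube([24, 257, 1370]);
translate([317, 399, 0]) cube([678, 257, 26]);
translate([317, 399, 309]) cube([678, 257, 26]);
translate([317, 399, 618]) cube([678, 257, 26]);
translate([317, 399, 927]) cube([678, 257, 26]);
translate([317, 399, 1236]) cube([678, 257, 26]);


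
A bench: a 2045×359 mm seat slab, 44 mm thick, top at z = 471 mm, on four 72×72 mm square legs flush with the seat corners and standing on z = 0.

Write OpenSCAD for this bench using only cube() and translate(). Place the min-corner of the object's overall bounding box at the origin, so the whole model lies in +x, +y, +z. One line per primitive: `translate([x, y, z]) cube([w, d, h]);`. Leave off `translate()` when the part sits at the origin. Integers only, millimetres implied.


// leg_h = 471 − 44 = 427
translate([0, 0, 427]) cube([2045, 359, 44]);
cube([72, 72, 427]);
translate([0, 287, 0]) cube([72, 72, 427]);
translate([1973, 0, 0]) cube([72, 72, 427]);
translate([1973, 287, 0]) cube([72, 72, 427]);


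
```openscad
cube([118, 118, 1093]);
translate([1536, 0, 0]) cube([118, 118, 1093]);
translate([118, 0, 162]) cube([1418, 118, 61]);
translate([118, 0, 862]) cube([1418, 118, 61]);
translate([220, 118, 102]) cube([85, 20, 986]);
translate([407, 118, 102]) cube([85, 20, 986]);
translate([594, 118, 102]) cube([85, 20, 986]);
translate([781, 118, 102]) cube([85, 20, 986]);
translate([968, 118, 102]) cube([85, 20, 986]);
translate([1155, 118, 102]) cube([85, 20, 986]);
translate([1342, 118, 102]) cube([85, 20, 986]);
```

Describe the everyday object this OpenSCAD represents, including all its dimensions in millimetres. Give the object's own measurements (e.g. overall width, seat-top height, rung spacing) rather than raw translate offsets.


A fence section. Two 118×118 mm posts, 1093 mm tall, stand on the floor with a clear span of 1418 mm between their inner faces. Two horizontal rails of 118×61 mm section span the gap between the posts with their undersides at z = 162 mm and z = 862 mm, flush with the posts' −y face. 7 pickets, each 85 mm wide, 20 mm thick and 986 mm tall, are fixed to the +y face of the rails with their bottoms at z = 102 mm, spaced across the span with a 102 mm gap after the −x post and between neighbouring pickets, with 109 mm left before the +x post.


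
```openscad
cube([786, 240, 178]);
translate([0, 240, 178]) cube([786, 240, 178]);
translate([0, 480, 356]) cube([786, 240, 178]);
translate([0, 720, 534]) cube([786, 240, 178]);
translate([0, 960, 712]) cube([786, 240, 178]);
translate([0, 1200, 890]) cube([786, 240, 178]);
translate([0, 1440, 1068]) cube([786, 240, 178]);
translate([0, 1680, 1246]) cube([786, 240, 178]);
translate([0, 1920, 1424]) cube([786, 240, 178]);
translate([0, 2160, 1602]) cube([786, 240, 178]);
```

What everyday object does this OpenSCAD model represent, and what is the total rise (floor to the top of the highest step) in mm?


A staircase. The total rise is 1780 mm.

10 identical blocks, each offset up and back from the previous — a staircase. Each step is 178 mm tall and there are 10 of them, so the total rise is 10 × 178 = 1780 mm.
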